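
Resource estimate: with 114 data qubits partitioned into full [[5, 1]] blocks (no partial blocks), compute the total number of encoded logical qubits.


Each code block uses 5 physical qubits for 1 logical qubit(s).
Number of complete blocks = floor(114 / 5) = 22
Logical qubits = 22 * 1
= 22

22


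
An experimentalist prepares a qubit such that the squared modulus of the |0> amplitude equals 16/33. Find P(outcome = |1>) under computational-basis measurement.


|alpha|^2 = 16/33 = 0.4848
|beta|^2 = 1 - 16/33 = 17/33 = 0.5152
P(|1>) = |beta|^2 = 0.5152

0.5152


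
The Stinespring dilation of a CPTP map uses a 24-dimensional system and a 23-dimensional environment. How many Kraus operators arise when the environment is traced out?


Tracing out the environment in an orthonormal basis {|i>_E} gives Kraus operators K_i = <i|_E U |0>_E.
Number of Kraus operators = dim(H_env) = d_env
= 23

23


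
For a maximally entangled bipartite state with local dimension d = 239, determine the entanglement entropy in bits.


For a maximally entangled state in d x d:
S = log2(d) = log2(239)
= 7.9009

7.9009


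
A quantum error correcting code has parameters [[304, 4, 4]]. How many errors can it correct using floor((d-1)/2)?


Code parameters: [[304, 4, 4]], distance d = 4.
Number of correctable errors = floor((d-1)/2)
= floor((4 - 1)/2)
= floor(3/2)
= 1

1


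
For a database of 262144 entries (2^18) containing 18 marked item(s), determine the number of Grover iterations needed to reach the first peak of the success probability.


After j Grover iterations the success probability is P(j) = sin^2((2j+1)*theta), where sin(theta) = sqrt(k/N).
N = 2^18 = 262144, k = 18
sin(theta) = sqrt(k/N) = 0.008286407592
theta = arcsin(sqrt(k/N)) = 0.008286502425 rad
P(j) reaches its first maximum when (2j+1)*theta is as close as possible to pi/2, i.e. j = round(pi/(4*theta) - 1/2).
pi/(4*theta) - 1/2 = 94.2804
(For comparison, the common estimate pi/4 * sqrt(N/k) = 94.7815; the exact maximiser is used here.)
Optimal iterations = 94

94


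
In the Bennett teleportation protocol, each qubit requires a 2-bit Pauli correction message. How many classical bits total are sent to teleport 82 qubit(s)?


Quantum teleportation requires 2 classical bits per qubit teleported.
82 qubit(s) -> 2 * 82 = 164 classical bits

164


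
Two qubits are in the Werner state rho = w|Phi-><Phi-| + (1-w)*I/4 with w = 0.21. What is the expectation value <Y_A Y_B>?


|Phi-> = (|00> - |11>)/sqrt(2)
For the pure Bell state, <Y_A Y_B> = +1 (Bell-state Pauli correlator).
The maximally-mixed part I/4 has tr(I/4 * P tensor P) = 0 for any traceless Pauli P.
So <Y_A Y_B>_rho = w * (+1) + (1 - w) * 0
= 0.21 * (+1)
= 0.2100

0.2100


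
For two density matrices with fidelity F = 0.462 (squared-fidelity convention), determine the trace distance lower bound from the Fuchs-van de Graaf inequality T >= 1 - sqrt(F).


Fuchs-van de Graaf (squared-fidelity convention): 1 - sqrt(F) <= T <= sqrt(1 - F).
Lower bound: T >= 1 - sqrt(F)
sqrt(F) = sqrt(0.462) = 0.6797
T >= 1 - 0.6797
T >= 0.3203

0.3203


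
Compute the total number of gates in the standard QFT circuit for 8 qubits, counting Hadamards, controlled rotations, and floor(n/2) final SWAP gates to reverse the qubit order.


Hadamard gates: 8
Controlled rotations: n*(n-1)/2 = 8*7/2 = 28
SWAP gates: floor(n/2) = floor(8/2) = 4
Total = 8 + 28 + 4
= 40

40


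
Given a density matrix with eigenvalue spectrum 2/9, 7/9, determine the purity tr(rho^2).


tr(rho^2) = sum of eigenvalues squared
= (2/9)^2 + (7/9)^2
= (4 + 49) / 81
= 53/81
= 0.6543

0.6543


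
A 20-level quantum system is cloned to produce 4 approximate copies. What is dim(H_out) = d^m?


Output space = H^(tensor 4) where dim(H) = 20
dim = 20^4
= 400 (after 2 factors)
= 8000 (after 3 factors)
= 160000 (after 4 factors)
= 160000

160000


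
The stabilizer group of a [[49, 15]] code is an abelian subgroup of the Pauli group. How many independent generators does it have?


For an [[n,k]] stabilizer code:
Number of stabilizer generators = n - k
= 49 - 15
= 34

34


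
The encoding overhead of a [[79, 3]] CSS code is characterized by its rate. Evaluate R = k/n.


Code rate R = k/n
= 3/79
= 0.0380

0.0380


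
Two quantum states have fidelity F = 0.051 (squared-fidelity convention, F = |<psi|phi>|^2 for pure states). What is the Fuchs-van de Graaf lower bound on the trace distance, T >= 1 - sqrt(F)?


Fuchs-van de Graaf (squared-fidelity convention): 1 - sqrt(F) <= T <= sqrt(1 - F).
Lower bound: T >= 1 - sqrt(F)
sqrt(F) = sqrt(0.051) = 0.2258
T >= 1 - 0.2258
T >= 0.7742

0.7742


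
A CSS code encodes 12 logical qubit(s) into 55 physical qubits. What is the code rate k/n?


Code rate R = k/n
= 12/55
= 0.2182

0.2182


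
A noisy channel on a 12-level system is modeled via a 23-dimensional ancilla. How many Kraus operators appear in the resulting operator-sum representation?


Tracing out the environment in an orthonormal basis {|i>_E} gives Kraus operators K_i = <i|_E U |0>_E.
Number of Kraus operators = dim(H_env) = d_env
= 23

23


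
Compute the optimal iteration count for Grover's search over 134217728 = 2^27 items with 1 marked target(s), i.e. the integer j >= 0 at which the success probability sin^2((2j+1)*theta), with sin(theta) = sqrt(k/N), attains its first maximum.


After j Grover iterations the success probability is P(j) = sin^2((2j+1)*theta), where sin(theta) = sqrt(k/N).
N = 2^27 = 134217728, k = 1
sin(theta) = sqrt(k/N) = 8.631674575e-05
theta = arcsin(sqrt(k/N)) = 8.631674586e-05 rad
P(j) reaches its first maximum when (2j+1)*theta is as close as possible to pi/2, i.e. j = round(pi/(4*theta) - 1/2).
pi/(4*theta) - 1/2 = 9098.5242
(For comparison, the common estimate pi/4 * sqrt(N/k) = 9099.0243; the exact maximiser is used here.)
Optimal iterations = 9099

9099


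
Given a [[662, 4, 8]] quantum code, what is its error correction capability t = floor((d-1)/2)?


Code parameters: [[662, 4, 8]], distance d = 8.
Number of correctable errors = floor((d-1)/2)
= floor((8 - 1)/2)
= floor(7/2)
= 3

3


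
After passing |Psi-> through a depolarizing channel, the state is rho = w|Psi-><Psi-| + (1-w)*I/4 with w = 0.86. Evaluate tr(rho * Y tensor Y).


|Psi-> = (|01> - |10>)/sqrt(2)
For the pure Bell state, <Y_A Y_B> = -1 (Bell-state Pauli correlator).
The maximally-mixed part I/4 has tr(I/4 * P tensor P) = 0 for any traceless Pauli P.
So <Y_A Y_B>_rho = w * (-1) + (1 - w) * 0
= 0.86 * (-1)
= -0.8600

-0.8600


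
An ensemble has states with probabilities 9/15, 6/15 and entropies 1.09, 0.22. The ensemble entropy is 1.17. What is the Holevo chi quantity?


chi = S(rho) - sum_i p_i * S(rho_i)
Weighted entropy = 9/15 * 1.09 + 6/15 * 0.22
= 0.7420
chi = 1.17 - 0.7420
= 0.4280

0.4280


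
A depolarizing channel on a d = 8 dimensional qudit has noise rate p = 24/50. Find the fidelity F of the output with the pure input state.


F = (1-p) + p/d
= (1 - 0.4800) + 0.4800/8
= 0.5200 + 0.0600
= 0.5800

0.5800


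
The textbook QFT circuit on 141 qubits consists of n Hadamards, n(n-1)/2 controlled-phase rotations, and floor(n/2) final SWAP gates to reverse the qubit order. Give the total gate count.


Hadamard gates: 141
Controlled rotations: n*(n-1)/2 = 141*140/2 = 9870
SWAP gates: floor(n/2) = floor(141/2) = 70
Total = 141 + 9870 + 70
= 10081

10081


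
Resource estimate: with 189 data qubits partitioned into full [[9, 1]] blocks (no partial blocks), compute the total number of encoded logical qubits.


Each code block uses 9 physical qubits for 1 logical qubit(s).
Number of complete blocks = floor(189 / 9) = 21
Logical qubits = 21 * 1
= 21

21


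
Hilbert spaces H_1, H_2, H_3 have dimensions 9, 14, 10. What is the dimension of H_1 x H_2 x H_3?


dim(H_1 x H_2 x H_3) = 9 * 14 * 10
= 126 * 10
= 1260

1260


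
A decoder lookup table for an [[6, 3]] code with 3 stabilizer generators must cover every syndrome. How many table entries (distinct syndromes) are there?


Each stabilizer generator gives a binary (+1 or -1) measurement outcome.
With 3 independent generators:
Total syndromes = 2^3
= 8

8


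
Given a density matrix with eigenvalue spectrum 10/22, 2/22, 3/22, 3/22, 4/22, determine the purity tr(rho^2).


tr(rho^2) = sum of eigenvalues squared
= (10/22)^2 + (2/22)^2 + (3/22)^2 + (3/22)^2 + (4/22)^2
= (100 + 4 + 9 + 9 + 16) / 484
= 138/484
= 0.2851

0.2851


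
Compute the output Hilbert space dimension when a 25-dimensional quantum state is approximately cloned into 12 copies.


Output space = H^(tensor 12) where dim(H) = 25
dim = 25^12
= 625 (after 2 factors)
= 15625 (after 3 factors)
= 390625 (after 4 factors)
= 9765625 (after 5 factors)
= 244140625 (after 6 factors)
= 6103515625 (after 7 factors)
= 152587890625 (after 8 factors)
= 3814697265625 (after 9 factors)
= 95367431640625 (after 10 factors)
= 2384185791015625 (after 11 factors)
= 59604644775390625 (after 12 factors)
= 59604644775390625

59604644775390625


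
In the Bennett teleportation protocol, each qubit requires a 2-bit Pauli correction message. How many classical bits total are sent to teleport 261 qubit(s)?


Quantum teleportation requires 2 classical bits per qubit teleported.
261 qubit(s) -> 2 * 261 = 522 classical bits

522


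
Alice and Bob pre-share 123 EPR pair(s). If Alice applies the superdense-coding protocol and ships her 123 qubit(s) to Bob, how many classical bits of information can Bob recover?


Superdense coding allows 2 classical bits per shared entangled pair.
123 pair(s) -> 2 * 123 = 246 classical bits

246


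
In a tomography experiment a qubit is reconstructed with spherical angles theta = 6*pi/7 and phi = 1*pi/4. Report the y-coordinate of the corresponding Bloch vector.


theta = 2.6928, phi = 0.7854
r_y = sin(theta)*sin(phi) = 0.4339 * 0.7071
r_y = 0.3068

0.3068


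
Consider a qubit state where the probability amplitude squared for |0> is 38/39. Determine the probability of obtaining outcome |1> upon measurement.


|alpha|^2 = 38/39 = 0.9744
|beta|^2 = 1 - 38/39 = 1/39 = 0.0256
P(|1>) = |beta|^2 = 0.0256

0.0256


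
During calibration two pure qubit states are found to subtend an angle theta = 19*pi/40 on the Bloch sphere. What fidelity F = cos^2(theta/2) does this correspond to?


For states separated by angle theta on Bloch sphere:
F = cos^2(theta/2)
theta = 19*pi/40 = 1.4923
theta/2 = 0.7461
cos(theta/2) = 0.7343
F = 0.5392

0.5392


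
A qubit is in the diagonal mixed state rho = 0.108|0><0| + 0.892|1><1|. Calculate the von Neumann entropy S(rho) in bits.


S = -p*log2(p) - (1-p)*log2(1-p)
p = 0.1080, 1-p = 0.8920
= -0.1080 * log2(0.1080) - 0.8920 * log2(0.8920)
= -(-0.3468) - (-0.1471)
= 0.4939

0.4939


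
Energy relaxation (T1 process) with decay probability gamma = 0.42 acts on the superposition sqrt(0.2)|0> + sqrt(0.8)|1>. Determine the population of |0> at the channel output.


For amplitude damping with parameter gamma on state sqrt(a)|0> + sqrt(b)|1>:
alpha^2 = 0.2, beta^2 = 0.8
P(|0>) = alpha^2 + gamma * beta^2
= 0.2 + 0.42 * 0.8
= 0.2 + 0.3360
= 0.5360

0.5360


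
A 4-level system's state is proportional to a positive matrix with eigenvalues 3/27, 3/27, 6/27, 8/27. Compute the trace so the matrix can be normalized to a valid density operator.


tr(M) = sum of eigenvalues
= 3/27 + 3/27 + 6/27 + 8/27
= 20/27
= 0.7407

0.7407


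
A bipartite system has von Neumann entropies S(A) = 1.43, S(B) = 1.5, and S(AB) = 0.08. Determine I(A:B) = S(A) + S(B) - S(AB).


I(A:B) = S(A) + S(B) - S(AB)
= 1.43 + 1.5 - 0.08
= 2.8500

2.8500


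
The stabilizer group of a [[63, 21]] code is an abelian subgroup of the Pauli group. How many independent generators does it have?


For an [[n,k]] stabilizer code:
Number of stabilizer generators = n - k
= 63 - 21
= 42

42


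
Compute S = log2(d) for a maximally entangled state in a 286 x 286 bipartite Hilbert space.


For a maximally entangled state in d x d:
S = log2(d) = log2(286)
= 8.1599

8.1599


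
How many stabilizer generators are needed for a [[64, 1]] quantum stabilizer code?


For an [[n,k]] stabilizer code:
Number of stabilizer generators = n - k
= 64 - 1
= 63

63


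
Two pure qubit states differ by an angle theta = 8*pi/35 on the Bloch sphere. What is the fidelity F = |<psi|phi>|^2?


For states separated by angle theta on Bloch sphere:
F = cos^2(theta/2)
theta = 8*pi/35 = 0.7181
theta/2 = 0.3590
cos(theta/2) = 0.9362
F = 0.8765

0.8765


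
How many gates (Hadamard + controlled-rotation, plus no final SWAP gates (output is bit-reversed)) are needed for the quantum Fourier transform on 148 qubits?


Hadamard gates: 148
Controlled rotations: n*(n-1)/2 = 148*147/2 = 10878
SWAP gates: 0 (omitted)
Total = 148 + 10878
= 11026

11026


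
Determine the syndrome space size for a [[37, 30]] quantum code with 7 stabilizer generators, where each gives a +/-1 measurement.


Each stabilizer generator gives a binary (+1 or -1) measurement outcome.
With 7 independent generators:
Total syndromes = 2^7
= 128

128


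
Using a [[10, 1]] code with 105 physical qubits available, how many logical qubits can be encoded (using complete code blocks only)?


Each code block uses 10 physical qubits for 1 logical qubit(s).
Number of complete blocks = floor(105 / 10) = 10
Logical qubits = 10 * 1
= 10

10


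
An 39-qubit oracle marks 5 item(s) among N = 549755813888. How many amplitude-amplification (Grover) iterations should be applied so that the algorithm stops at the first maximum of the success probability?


After j Grover iterations the success probability is P(j) = sin^2((2j+1)*theta), where sin(theta) = sqrt(k/N).
N = 2^39 = 549755813888, k = 5
sin(theta) = sqrt(k/N) = 3.015782986e-06
theta = arcsin(sqrt(k/N)) = 3.015782986e-06 rad
P(j) reaches its first maximum when (2j+1)*theta is as close as possible to pi/2, i.e. j = round(pi/(4*theta) - 1/2).
pi/(4*theta) - 1/2 = 260428.7706
(For comparison, the common estimate pi/4 * sqrt(N/k) = 260429.2706; the exact maximiser is used here.)
Optimal iterations = 260429

260429


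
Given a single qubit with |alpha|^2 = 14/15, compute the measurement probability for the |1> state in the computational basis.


|alpha|^2 = 14/15 = 0.9333
|beta|^2 = 1 - 14/15 = 1/15 = 0.0667
P(|1>) = |beta|^2 = 0.0667

0.0667


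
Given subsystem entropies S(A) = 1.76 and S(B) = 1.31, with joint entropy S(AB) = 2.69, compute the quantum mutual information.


I(A:B) = S(A) + S(B) - S(AB)
= 1.76 + 1.31 - 2.69
= 0.3800

0.3800


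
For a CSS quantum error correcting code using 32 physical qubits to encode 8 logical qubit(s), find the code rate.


Code rate R = k/n
= 8/32
= 0.2500

0.2500


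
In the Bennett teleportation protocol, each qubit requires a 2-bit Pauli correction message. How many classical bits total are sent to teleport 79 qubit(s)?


Quantum teleportation requires 2 classical bits per qubit teleported.
79 qubit(s) -> 2 * 79 = 158 classical bits

158


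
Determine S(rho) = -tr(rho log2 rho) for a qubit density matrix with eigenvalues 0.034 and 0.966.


S = -p*log2(p) - (1-p)*log2(1-p)
p = 0.0340, 1-p = 0.9660
= -0.0340 * log2(0.0340) - 0.9660 * log2(0.9660)
= -(-0.1659) - (-0.0482)
= 0.2141

0.2141


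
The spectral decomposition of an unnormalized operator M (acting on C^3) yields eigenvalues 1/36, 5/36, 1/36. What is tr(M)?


tr(M) = sum of eigenvalues
= 1/36 + 5/36 + 1/36
= 7/36
= 0.1944

0.1944


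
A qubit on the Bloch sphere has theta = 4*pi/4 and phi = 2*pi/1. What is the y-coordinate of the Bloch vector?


theta = 3.1416, phi = 6.2832
r_y = sin(theta)*sin(phi) = 0.0000 * 0.0000
r_y = 0.0000

0.0000


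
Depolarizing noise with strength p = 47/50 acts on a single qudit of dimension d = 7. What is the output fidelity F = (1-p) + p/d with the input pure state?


F = (1-p) + p/d
= (1 - 0.9400) + 0.9400/7
= 0.0600 + 0.1343
= 0.1943

0.1943


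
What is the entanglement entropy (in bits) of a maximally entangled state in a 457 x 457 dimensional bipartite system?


For a maximally entangled state in d x d:
S = log2(d) = log2(457)
= 8.8361

8.8361


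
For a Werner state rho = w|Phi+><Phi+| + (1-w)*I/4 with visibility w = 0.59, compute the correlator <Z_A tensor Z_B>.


|Phi+> = (|00> + |11>)/sqrt(2)
For the pure Bell state, <Z_A Z_B> = +1 (Bell-state Pauli correlator).
The maximally-mixed part I/4 has tr(I/4 * P tensor P) = 0 for any traceless Pauli P.
So <Z_A Z_B>_rho = w * (+1) + (1 - w) * 0
= 0.59 * (+1)
= 0.5900

0.5900


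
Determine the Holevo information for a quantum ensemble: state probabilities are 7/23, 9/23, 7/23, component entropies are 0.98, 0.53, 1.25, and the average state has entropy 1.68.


chi = S(rho) - sum_i p_i * S(rho_i)
Weighted entropy = 7/23 * 0.98 + 9/23 * 0.53 + 7/23 * 1.25
= 0.8861
chi = 1.68 - 0.8861
= 0.7939

0.7939


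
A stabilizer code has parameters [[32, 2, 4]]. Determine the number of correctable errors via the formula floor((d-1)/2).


Code parameters: [[32, 2, 4]], distance d = 4.
Number of correctable errors = floor((d-1)/2)
= floor((4 - 1)/2)
= floor(3/2)
= 1

1


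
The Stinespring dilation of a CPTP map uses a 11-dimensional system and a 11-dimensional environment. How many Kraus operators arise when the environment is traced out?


Tracing out the environment in an orthonormal basis {|i>_E} gives Kraus operators K_i = <i|_E U |0>_E.
Number of Kraus operators = dim(H_env) = d_env
= 11

11


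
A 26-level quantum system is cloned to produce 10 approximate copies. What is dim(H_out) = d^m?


Output space = H^(tensor 10) where dim(H) = 26
dim = 26^10
= 676 (after 2 factors)
= 17576 (after 3 factors)
= 456976 (after 4 factors)
= 11881376 (after 5 factors)
= 308915776 (after 6 factors)
= 8031810176 (after 7 factors)
= 208827064576 (after 8 factors)
= 5429503678976 (after 9 factors)
= 141167095653376 (after 10 factors)
= 141167095653376

141167095653376


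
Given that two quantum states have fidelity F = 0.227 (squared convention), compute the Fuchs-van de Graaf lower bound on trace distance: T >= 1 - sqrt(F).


Fuchs-van de Graaf (squared-fidelity convention): 1 - sqrt(F) <= T <= sqrt(1 - F).
Lower bound: T >= 1 - sqrt(F)
sqrt(F) = sqrt(0.227) = 0.4764
T >= 1 - 0.4764
T >= 0.5236

0.5236


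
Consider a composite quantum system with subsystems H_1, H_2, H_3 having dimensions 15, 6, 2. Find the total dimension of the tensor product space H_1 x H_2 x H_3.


dim(H_1 x H_2 x H_3) = 15 * 6 * 2
= 90 * 2
= 180

180


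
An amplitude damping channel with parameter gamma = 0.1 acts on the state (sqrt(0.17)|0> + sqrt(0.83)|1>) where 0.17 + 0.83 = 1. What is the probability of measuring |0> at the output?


For amplitude damping with parameter gamma on state sqrt(a)|0> + sqrt(b)|1>:
alpha^2 = 0.17, beta^2 = 0.83
P(|0>) = alpha^2 + gamma * beta^2
= 0.17 + 0.1 * 0.83
= 0.17 + 0.0830
= 0.2530

0.2530


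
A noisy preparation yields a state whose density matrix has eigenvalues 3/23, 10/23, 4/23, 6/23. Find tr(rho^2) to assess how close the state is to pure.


tr(rho^2) = sum of eigenvalues squared
= (3/23)^2 + (10/23)^2 + (4/23)^2 + (6/23)^2
= (9 + 100 + 16 + 36) / 529
= 161/529
= 0.3043

0.3043


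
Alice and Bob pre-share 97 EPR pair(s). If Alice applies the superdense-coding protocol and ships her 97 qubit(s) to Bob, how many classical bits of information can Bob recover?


Superdense coding allows 2 classical bits per shared entangled pair.
97 pair(s) -> 2 * 97 = 194 classical bits

194


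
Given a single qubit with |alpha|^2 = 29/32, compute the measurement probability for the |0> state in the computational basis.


|alpha|^2 = 29/32 = 0.9062
|beta|^2 = 1 - 29/32 = 3/32 = 0.0938
P(|0>) = |alpha|^2 = 0.9062

0.9062


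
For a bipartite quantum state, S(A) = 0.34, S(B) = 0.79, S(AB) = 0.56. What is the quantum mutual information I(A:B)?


I(A:B) = S(A) + S(B) - S(AB)
= 0.34 + 0.79 - 0.56
= 0.5700

0.5700


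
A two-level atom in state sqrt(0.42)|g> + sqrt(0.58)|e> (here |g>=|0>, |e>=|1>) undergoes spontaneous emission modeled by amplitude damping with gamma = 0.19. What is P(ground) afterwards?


For amplitude damping with parameter gamma on state sqrt(a)|0> + sqrt(b)|1>:
alpha^2 = 0.42, beta^2 = 0.58
P(|0>) = alpha^2 + gamma * beta^2
= 0.42 + 0.19 * 0.58
= 0.42 + 0.1102
= 0.5302

0.5302


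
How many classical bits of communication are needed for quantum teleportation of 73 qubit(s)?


Quantum teleportation requires 2 classical bits per qubit teleported.
73 qubit(s) -> 2 * 73 = 146 classical bits

146


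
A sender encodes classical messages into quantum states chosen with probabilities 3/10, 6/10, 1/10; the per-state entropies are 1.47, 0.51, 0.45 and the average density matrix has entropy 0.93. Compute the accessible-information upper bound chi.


chi = S(rho) - sum_i p_i * S(rho_i)
Weighted entropy = 3/10 * 1.47 + 6/10 * 0.51 + 1/10 * 0.45
= 0.7920
chi = 0.93 - 0.7920
= 0.1380

0.1380


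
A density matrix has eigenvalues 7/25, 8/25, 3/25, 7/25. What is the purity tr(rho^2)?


tr(rho^2) = sum of eigenvalues squared
= (7/25)^2 + (8/25)^2 + (3/25)^2 + (7/25)^2
= (49 + 64 + 9 + 49) / 625
= 171/625
= 0.2736

0.2736


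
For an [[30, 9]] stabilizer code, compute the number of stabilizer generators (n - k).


For an [[n,k]] stabilizer code:
Number of stabilizer generators = n - k
= 30 - 9
= 21

21


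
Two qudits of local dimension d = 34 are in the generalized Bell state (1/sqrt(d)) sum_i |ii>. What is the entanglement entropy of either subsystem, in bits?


For a maximally entangled state in d x d:
S = log2(d) = log2(34)
= 5.0875

5.0875


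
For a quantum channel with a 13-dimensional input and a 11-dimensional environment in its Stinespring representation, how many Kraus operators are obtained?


Tracing out the environment in an orthonormal basis {|i>_E} gives Kraus operators K_i = <i|_E U |0>_E.
Number of Kraus operators = dim(H_env) = d_env
= 11

11


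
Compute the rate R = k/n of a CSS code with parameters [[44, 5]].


Code rate R = k/n
= 5/44
= 0.1136

0.1136


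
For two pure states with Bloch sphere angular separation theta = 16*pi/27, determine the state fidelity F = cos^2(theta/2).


For states separated by angle theta on Bloch sphere:
F = cos^2(theta/2)
theta = 16*pi/27 = 1.8617
theta/2 = 0.9308
cos(theta/2) = 0.5972
F = 0.3566

0.3566


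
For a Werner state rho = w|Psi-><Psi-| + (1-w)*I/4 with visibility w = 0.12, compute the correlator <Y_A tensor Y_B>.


|Psi-> = (|01> - |10>)/sqrt(2)
For the pure Bell state, <Y_A Y_B> = -1 (Bell-state Pauli correlator).
The maximally-mixed part I/4 has tr(I/4 * P tensor P) = 0 for any traceless Pauli P.
So <Y_A Y_B>_rho = w * (-1) + (1 - w) * 0
= 0.12 * (-1)
= -0.1200

-0.1200


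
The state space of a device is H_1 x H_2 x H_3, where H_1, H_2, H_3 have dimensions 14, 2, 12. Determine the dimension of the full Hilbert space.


dim(H_1 x H_2 x H_3) = 14 * 2 * 12
= 28 * 12
= 336

336


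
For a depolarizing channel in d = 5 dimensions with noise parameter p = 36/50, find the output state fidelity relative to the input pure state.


F = (1-p) + p/d
= (1 - 0.7200) + 0.7200/5
= 0.2800 + 0.1440
= 0.4240

0.4240


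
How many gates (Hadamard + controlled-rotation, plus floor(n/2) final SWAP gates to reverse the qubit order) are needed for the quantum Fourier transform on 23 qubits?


Hadamard gates: 23
Controlled rotations: n*(n-1)/2 = 23*22/2 = 253
SWAP gates: floor(n/2) = floor(23/2) = 11
Total = 23 + 253 + 11
= 287

287


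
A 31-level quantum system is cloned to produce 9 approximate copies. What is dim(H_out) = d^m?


Output space = H^(tensor 9) where dim(H) = 31
dim = 31^9
= 961 (after 2 factors)
= 29791 (after 3 factors)
= 923521 (after 4 factors)
= 28629151 (after 5 factors)
= 887503681 (after 6 factors)
= 27512614111 (after 7 factors)
= 852891037441 (after 8 factors)
= 26439622160671 (after 9 factors)
= 26439622160671

26439622160671


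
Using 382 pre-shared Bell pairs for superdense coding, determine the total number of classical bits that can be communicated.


Superdense coding allows 2 classical bits per shared entangled pair.
382 pair(s) -> 2 * 382 = 764 classical bits

764


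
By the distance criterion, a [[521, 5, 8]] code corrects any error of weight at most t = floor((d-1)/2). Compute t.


Code parameters: [[521, 5, 8]], distance d = 8.
Number of correctable errors = floor((d-1)/2)
= floor((8 - 1)/2)
= floor(7/2)
= 3

3


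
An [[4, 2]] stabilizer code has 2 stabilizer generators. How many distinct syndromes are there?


Each stabilizer generator gives a binary (+1 or -1) measurement outcome.
With 2 independent generators:
Total syndromes = 2^2
= 4

4


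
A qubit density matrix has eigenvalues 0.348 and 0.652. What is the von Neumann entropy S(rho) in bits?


S = -p*log2(p) - (1-p)*log2(1-p)
p = 0.3480, 1-p = 0.6520
= -0.3480 * log2(0.3480) - 0.6520 * log2(0.6520)
= -(-0.5299) - (-0.4023)
= 0.9323

0.9323


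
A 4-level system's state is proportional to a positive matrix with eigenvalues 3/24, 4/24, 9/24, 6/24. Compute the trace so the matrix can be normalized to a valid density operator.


tr(M) = sum of eigenvalues
= 3/24 + 4/24 + 9/24 + 6/24
= 22/24
= 0.9167

0.9167


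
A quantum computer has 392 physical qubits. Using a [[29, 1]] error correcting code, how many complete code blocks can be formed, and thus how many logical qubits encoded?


Each code block uses 29 physical qubits for 1 logical qubit(s).
Number of complete blocks = floor(392 / 29) = 13
Logical qubits = 13 * 1
= 13

13


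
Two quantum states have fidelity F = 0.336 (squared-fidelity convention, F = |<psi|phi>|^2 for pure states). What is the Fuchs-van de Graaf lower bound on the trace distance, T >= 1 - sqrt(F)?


Fuchs-van de Graaf (squared-fidelity convention): 1 - sqrt(F) <= T <= sqrt(1 - F).
Lower bound: T >= 1 - sqrt(F)
sqrt(F) = sqrt(0.336) = 0.5797
T >= 1 - 0.5797
T >= 0.4203

0.4203


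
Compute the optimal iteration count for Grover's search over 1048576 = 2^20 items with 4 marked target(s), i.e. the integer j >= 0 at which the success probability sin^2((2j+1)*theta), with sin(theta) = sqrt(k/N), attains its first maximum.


After j Grover iterations the success probability is P(j) = sin^2((2j+1)*theta), where sin(theta) = sqrt(k/N).
N = 2^20 = 1048576, k = 4
sin(theta) = sqrt(k/N) = 0.001953125
theta = arcsin(sqrt(k/N)) = 0.001953126242 rad
P(j) reaches its first maximum when (2j+1)*theta is as close as possible to pi/2, i.e. j = round(pi/(4*theta) - 1/2).
pi/(4*theta) - 1/2 = 401.6236
(For comparison, the common estimate pi/4 * sqrt(N/k) = 402.1239; the exact maximiser is used here.)
Optimal iterations = 402

402


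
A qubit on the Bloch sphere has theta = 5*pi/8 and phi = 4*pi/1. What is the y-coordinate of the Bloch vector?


theta = 1.9635, phi = 12.5664
r_y = sin(theta)*sin(phi) = 0.9239 * 0.0000
r_y = 0.0000

0.0000


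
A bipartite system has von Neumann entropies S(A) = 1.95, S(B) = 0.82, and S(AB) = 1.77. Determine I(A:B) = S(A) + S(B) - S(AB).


I(A:B) = S(A) + S(B) - S(AB)
= 1.95 + 0.82 - 1.77
= 1.0000

1.0000


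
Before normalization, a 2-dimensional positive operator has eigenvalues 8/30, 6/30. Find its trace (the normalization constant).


tr(M) = sum of eigenvalues
= 8/30 + 6/30
= 14/30
= 0.4667

0.4667


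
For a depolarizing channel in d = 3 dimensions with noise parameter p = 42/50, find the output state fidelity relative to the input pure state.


F = (1-p) + p/d
= (1 - 0.8400) + 0.8400/3
= 0.1600 + 0.2800
= 0.4400

0.4400


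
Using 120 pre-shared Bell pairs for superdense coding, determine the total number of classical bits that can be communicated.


Superdense coding allows 2 classical bits per shared entangled pair.
120 pair(s) -> 2 * 120 = 240 classical bits

240


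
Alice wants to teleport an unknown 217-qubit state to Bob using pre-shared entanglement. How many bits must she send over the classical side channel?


Quantum teleportation requires 2 classical bits per qubit teleported.
217 qubit(s) -> 2 * 217 = 434 classical bits

434


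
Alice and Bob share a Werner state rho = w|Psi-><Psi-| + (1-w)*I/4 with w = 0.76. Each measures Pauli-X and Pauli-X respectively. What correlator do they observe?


|Psi-> = (|01> - |10>)/sqrt(2)
For the pure Bell state, <X_A X_B> = -1 (Bell-state Pauli correlator).
The maximally-mixed part I/4 has tr(I/4 * P tensor P) = 0 for any traceless Pauli P.
So <X_A X_B>_rho = w * (-1) + (1 - w) * 0
= 0.76 * (-1)
= -0.7600

-0.7600


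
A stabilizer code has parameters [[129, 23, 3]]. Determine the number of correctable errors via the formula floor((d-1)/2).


Code parameters: [[129, 23, 3]], distance d = 3.
Number of correctable errors = floor((d-1)/2)
= floor((3 - 1)/2)
= floor(2/2)
= 1

1


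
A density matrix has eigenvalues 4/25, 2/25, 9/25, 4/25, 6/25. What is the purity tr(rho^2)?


tr(rho^2) = sum of eigenvalues squared
= (4/25)^2 + (2/25)^2 + (9/25)^2 + (4/25)^2 + (6/25)^2
= (16 + 4 + 81 + 16 + 36) / 625
= 153/625
= 0.2448

0.2448


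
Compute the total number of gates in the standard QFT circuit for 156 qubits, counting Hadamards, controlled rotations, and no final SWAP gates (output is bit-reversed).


Hadamard gates: 156
Controlled rotations: n*(n-1)/2 = 156*155/2 = 12090
SWAP gates: 0 (omitted)
Total = 156 + 12090
= 12246

12246


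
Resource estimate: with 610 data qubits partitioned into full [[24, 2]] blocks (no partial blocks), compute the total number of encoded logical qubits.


Each code block uses 24 physical qubits for 2 logical qubit(s).
Number of complete blocks = floor(610 / 24) = 25
Logical qubits = 25 * 2
= 50

50


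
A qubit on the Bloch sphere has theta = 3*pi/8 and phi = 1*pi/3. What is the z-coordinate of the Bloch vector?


theta = 1.1781, phi = 1.0472
r_z = cos(theta) = 0.3827

0.3827


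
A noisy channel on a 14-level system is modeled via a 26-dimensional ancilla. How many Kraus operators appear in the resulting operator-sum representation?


Tracing out the environment in an orthonormal basis {|i>_E} gives Kraus operators K_i = <i|_E U |0>_E.
Number of Kraus operators = dim(H_env) = d_env
= 26

26


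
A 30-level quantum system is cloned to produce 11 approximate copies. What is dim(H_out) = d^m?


Output space = H^(tensor 11) where dim(H) = 30
dim = 30^11
= 900 (after 2 factors)
= 27000 (after 3 factors)
= 810000 (after 4 factors)
= 24300000 (after 5 factors)
= 729000000 (after 6 factors)
= 21870000000 (after 7 factors)
= 656100000000 (after 8 factors)
= 19683000000000 (after 9 factors)
= 590490000000000 (after 10 factors)
= 17714700000000000 (after 11 factors)
= 17714700000000000

17714700000000000


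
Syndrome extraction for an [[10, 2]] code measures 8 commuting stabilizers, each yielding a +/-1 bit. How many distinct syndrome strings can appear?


Each stabilizer generator gives a binary (+1 or -1) measurement outcome.
With 8 independent generators:
Total syndromes = 2^8
= 256

256


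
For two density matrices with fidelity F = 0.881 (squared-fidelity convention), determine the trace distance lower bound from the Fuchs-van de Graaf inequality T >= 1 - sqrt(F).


Fuchs-van de Graaf (squared-fidelity convention): 1 - sqrt(F) <= T <= sqrt(1 - F).
Lower bound: T >= 1 - sqrt(F)
sqrt(F) = sqrt(0.881) = 0.9386
T >= 1 - 0.9386
T >= 0.0614

0.0614


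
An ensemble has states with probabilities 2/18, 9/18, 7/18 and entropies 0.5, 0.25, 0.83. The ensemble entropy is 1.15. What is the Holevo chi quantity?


chi = S(rho) - sum_i p_i * S(rho_i)
Weighted entropy = 2/18 * 0.5 + 9/18 * 0.25 + 7/18 * 0.83
= 0.5033
chi = 1.15 - 0.5033
= 0.6467

0.6467


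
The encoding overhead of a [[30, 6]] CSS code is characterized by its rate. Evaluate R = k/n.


Code rate R = k/n
= 6/30
= 0.2000

0.2000


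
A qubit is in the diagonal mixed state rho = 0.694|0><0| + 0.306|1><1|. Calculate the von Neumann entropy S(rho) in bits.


S = -p*log2(p) - (1-p)*log2(1-p)
p = 0.6940, 1-p = 0.3060
= -0.6940 * log2(0.6940) - 0.3060 * log2(0.3060)
= -(-0.3657) - (-0.5228)
= 0.8885

0.8885


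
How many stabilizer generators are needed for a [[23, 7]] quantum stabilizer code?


For an [[n,k]] stabilizer code:
Number of stabilizer generators = n - k
= 23 - 7
= 16

16


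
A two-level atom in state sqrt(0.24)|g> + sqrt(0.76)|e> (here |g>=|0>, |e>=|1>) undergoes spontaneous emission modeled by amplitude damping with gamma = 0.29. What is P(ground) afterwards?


For amplitude damping with parameter gamma on state sqrt(a)|0> + sqrt(b)|1>:
alpha^2 = 0.24, beta^2 = 0.76
P(|0>) = alpha^2 + gamma * beta^2
= 0.24 + 0.29 * 0.76
= 0.24 + 0.2204
= 0.4604

0.4604


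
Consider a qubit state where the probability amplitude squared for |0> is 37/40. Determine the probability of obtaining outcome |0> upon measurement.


|alpha|^2 = 37/40 = 0.9250
|beta|^2 = 1 - 37/40 = 3/40 = 0.0750
P(|0>) = |alpha|^2 = 0.9250

0.9250


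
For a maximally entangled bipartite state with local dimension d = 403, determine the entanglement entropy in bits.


For a maximally entangled state in d x d:
S = log2(d) = log2(403)
= 8.6546

8.6546


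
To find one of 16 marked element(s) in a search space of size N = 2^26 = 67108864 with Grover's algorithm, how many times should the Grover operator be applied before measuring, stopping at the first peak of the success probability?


After j Grover iterations the success probability is P(j) = sin^2((2j+1)*theta), where sin(theta) = sqrt(k/N).
N = 2^26 = 67108864, k = 16
sin(theta) = sqrt(k/N) = 0.00048828125
theta = arcsin(sqrt(k/N)) = 0.0004882812694 rad
P(j) reaches its first maximum when (2j+1)*theta is as close as possible to pi/2, i.e. j = round(pi/(4*theta) - 1/2).
pi/(4*theta) - 1/2 = 1607.9954
(For comparison, the common estimate pi/4 * sqrt(N/k) = 1608.4954; the exact maximiser is used here.)
Optimal iterations = 1608

1608


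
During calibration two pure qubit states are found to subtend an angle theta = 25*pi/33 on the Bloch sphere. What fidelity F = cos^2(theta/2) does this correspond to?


For states separated by angle theta on Bloch sphere:
F = cos^2(theta/2)
theta = 25*pi/33 = 2.3800
theta/2 = 1.1900
cos(theta/2) = 0.3717
F = 0.1381

0.1381


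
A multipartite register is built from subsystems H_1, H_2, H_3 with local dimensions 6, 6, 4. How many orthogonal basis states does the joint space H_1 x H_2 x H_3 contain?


dim(H_1 x H_2 x H_3) = 6 * 6 * 4
= 36 * 4
= 144

144


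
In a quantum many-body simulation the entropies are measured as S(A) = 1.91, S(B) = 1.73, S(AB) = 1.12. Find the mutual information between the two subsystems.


I(A:B) = S(A) + S(B) - S(AB)
= 1.91 + 1.73 - 1.12
= 2.5200

2.5200


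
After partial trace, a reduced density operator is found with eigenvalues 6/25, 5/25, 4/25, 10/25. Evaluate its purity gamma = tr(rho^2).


tr(rho^2) = sum of eigenvalues squared
= (6/25)^2 + (5/25)^2 + (4/25)^2 + (10/25)^2
= (36 + 25 + 16 + 100) / 625
= 177/625
= 0.2832

0.2832


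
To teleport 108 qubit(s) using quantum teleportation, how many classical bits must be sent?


Quantum teleportation requires 2 classical bits per qubit teleported.
108 qubit(s) -> 2 * 108 = 216 classical bits

216


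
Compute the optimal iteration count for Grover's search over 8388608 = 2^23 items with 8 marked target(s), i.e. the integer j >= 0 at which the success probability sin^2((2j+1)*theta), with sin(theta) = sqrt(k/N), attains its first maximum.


After j Grover iterations the success probability is P(j) = sin^2((2j+1)*theta), where sin(theta) = sqrt(k/N).
N = 2^23 = 8388608, k = 8
sin(theta) = sqrt(k/N) = 0.0009765625
theta = arcsin(sqrt(k/N)) = 0.0009765626552 rad
P(j) reaches its first maximum when (2j+1)*theta is as close as possible to pi/2, i.e. j = round(pi/(4*theta) - 1/2).
pi/(4*theta) - 1/2 = 803.7476
(For comparison, the common estimate pi/4 * sqrt(N/k) = 804.2477; the exact maximiser is used here.)
Optimal iterations = 804

804


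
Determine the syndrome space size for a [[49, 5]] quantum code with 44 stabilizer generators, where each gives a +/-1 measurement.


Each stabilizer generator gives a binary (+1 or -1) measurement outcome.
With 44 independent generators:
Total syndromes = 2^44
= 17592186044416

17592186044416


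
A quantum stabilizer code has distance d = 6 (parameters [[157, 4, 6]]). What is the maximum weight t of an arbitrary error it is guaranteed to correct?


Code parameters: [[157, 4, 6]], distance d = 6.
Number of correctable errors = floor((d-1)/2)
= floor((6 - 1)/2)
= floor(5/2)
= 2

2


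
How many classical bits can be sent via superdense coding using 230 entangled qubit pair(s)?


Superdense coding allows 2 classical bits per shared entangled pair.
230 pair(s) -> 2 * 230 = 460 classical bits

460


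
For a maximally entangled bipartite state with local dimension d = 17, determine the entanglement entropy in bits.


For a maximally entangled state in d x d:
S = log2(d) = log2(17)
= 4.0875

4.0875


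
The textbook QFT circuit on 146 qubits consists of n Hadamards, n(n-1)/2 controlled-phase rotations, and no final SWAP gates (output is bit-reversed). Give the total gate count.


Hadamard gates: 146
Controlled rotations: n*(n-1)/2 = 146*145/2 = 10585
SWAP gates: 0 (omitted)
Total = 146 + 10585
= 10731

10731


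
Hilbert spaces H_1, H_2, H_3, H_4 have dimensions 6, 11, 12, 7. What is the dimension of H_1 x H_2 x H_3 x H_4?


dim(H_1 x H_2 x H_3 x H_4) = 6 * 11 * 12 * 7
= 66 * 12 * 7
= 792 * 7
= 5544

5544


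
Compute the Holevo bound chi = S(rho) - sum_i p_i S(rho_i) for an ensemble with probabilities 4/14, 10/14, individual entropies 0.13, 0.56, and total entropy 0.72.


chi = S(rho) - sum_i p_i * S(rho_i)
Weighted entropy = 4/14 * 0.13 + 10/14 * 0.56
= 0.4371
chi = 0.72 - 0.4371
= 0.2829

0.2829


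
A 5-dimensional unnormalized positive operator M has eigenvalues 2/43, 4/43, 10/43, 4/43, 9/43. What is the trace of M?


tr(M) = sum of eigenvalues
= 2/43 + 4/43 + 10/43 + 4/43 + 9/43
= 29/43
= 0.6744

0.6744


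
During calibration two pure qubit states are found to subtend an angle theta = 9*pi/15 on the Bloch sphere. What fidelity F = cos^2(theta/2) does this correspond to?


For states separated by angle theta on Bloch sphere:
F = cos^2(theta/2)
theta = 9*pi/15 = 1.8850
theta/2 = 0.9425
cos(theta/2) = 0.5878
F = 0.3455

0.3455


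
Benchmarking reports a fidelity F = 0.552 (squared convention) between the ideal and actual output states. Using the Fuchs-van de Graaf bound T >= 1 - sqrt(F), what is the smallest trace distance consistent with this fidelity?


Fuchs-van de Graaf (squared-fidelity convention): 1 - sqrt(F) <= T <= sqrt(1 - F).
Lower bound: T >= 1 - sqrt(F)
sqrt(F) = sqrt(0.552) = 0.7430
T >= 1 - 0.7430
T >= 0.2570

0.2570


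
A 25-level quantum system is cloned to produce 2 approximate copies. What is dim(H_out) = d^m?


Output space = H^(tensor 2) where dim(H) = 25
dim = 25^2
= 625

625


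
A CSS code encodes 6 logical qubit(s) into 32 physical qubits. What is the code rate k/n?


Code rate R = k/n
= 6/32
= 0.1875

0.1875


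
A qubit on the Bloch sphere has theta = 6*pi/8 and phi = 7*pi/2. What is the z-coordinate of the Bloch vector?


theta = 2.3562, phi = 10.9956
r_z = cos(theta) = -0.7071

-0.7071


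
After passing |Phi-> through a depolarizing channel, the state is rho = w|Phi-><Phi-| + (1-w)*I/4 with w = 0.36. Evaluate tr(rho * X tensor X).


|Phi-> = (|00> - |11>)/sqrt(2)
For the pure Bell state, <X_A X_B> = -1 (Bell-state Pauli correlator).
The maximally-mixed part I/4 has tr(I/4 * P tensor P) = 0 for any traceless Pauli P.
So <X_A X_B>_rho = w * (-1) + (1 - w) * 0
= 0.36 * (-1)
= -0.3600

-0.3600
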